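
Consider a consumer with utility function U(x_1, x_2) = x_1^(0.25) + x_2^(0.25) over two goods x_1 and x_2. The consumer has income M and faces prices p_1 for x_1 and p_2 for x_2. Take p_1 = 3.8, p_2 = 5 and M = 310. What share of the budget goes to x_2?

Numerically x_2/x_1 = 0.693561, so x_1* = 310/(3.8 + 5·0.693561) = 42.6539 and x_2* = 0.693561·42.6539 = 29.5831.
Expenditure on x_2: 5·29.5831 = 147.9153; share = 0.4771.

share on x_2 = 0.4771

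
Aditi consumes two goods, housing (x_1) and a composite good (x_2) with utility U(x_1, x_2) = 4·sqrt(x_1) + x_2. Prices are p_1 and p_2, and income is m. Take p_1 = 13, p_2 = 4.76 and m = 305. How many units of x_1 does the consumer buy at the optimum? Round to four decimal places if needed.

Utility is quasi-linear in x_2; the FOC for x_1 is 2/√x_1 = p_1/p_2.
Solve: √x_1 = 2·p_2/p_1, so x_1*(p_1,p_2) = (2·p_2/p_1)², and x_2* = (m − p_1·x_1*)/p_2.
Plugging in: x_1* = (2·4.76/13)² = 0.5363.

x_1* = 0.5363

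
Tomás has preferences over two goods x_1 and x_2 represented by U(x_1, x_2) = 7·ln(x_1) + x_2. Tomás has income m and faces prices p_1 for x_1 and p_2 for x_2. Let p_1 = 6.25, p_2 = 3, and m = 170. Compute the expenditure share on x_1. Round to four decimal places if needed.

share on x_1 = 0.1235

Set MRS = p_1/p_2: (7/x_1)/1 = p_1/p_2.
So x_1*(p_1,p_2) = 7·p_2/p_1, independent of income; and x_2* = (m − 7·p_2)/p_2.
At the given prices: x_1* = 7·3/6.25 = 3.36, and x_2* = 49.6667.
Expenditure on x_1: 6.25·3.36 = 21; share = 0.1235.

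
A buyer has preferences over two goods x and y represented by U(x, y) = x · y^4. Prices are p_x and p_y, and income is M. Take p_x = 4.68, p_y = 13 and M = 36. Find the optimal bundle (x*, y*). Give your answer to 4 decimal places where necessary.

x* = 1.5385, y* = 2.2154

MU_x/MU_y = (y)/(4·x); tangency sets this equal to p_x/p_y.
Rearranging, p_y·y = 4·p_x·x. Substituting into the budget gives p_x·x·(1 + 4) = M.
Demand: x*(p_x,p_y,M) = 0.2·M/p_x and y* = 0.8·M/p_y.
At p_x=4.68, p_y=13, M=36: x* = 0.2·36/4.68 = 1.5385, y* = 2.2154.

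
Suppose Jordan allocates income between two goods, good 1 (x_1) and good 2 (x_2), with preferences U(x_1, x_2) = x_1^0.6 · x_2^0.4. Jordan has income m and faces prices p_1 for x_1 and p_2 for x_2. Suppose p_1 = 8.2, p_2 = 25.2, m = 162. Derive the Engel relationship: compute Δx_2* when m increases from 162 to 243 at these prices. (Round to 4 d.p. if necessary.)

Δx_2* = 1.2857

The MRS is (3/2)·x_2/x_1. Set MRS = p_1/p_2.
So 0.6·p_2·x_2 = 0.4·p_1·x_1; combined with the budget, a share 0.6 of income goes to x_1.
Demand: x_1*(p_1,p_2,m) = 0.6·m/p_1 and x_2* = 0.4·m/p_2.
At p_1=8.2, p_2=25.2, m=162: x_2* = 0.4·162/25.2 = 2.5714.
At m' = 243: x_2* = 3.8571. Change: 3.8571 − 2.5714 = 1.2857.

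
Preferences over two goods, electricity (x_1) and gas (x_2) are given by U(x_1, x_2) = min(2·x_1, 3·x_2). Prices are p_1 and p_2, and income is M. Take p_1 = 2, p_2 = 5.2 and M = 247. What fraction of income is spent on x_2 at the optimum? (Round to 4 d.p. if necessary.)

Leontief preferences: the optimum is at the kink where x_1/3 = x_2/2, i.e. x_2 = (2/3)·x_1.
Budget: p_1·x_1 + p_2·(2/3)·x_1 = M, so (3·p_1 + 2·p_2)·x_1 = 3·M.
Demand: x_1*(p_1,p_2,M) = 3·M/(3·p_1 + 2·p_2), x_2* = 2·M/(3·p_1 + 2·p_2).
Here 3·2 + 2·5.2 = 16.4, giving x_1* = 45.1829 and x_2* = 30.122.
Expenditure on x_2: 5.2·30.122 = 156.6341; share = 0.6341.

share on x_2 = 0.6341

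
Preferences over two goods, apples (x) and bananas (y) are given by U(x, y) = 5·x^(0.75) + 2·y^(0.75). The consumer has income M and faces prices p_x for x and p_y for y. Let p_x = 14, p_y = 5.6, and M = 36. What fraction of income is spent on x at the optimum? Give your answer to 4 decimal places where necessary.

From the CES first-order condition, (5/2)·(y/x)^(0.25) = p_x/p_y.
Solve for the ratio: y/x = [(2/5)·p_x/p_y]^(4).
Substitute y = (y/x)·x into the budget: x* = M/(p_x + p_y·(y/x)).
Numerically y/x = 1, so x* = 36/(14 + 5.6·1) = 1.8367 and y* = 1·1.8367 = 1.8367.
Expenditure on x: 14·1.8367 = 25.7143; share = 0.7143.

share on x = 0.7143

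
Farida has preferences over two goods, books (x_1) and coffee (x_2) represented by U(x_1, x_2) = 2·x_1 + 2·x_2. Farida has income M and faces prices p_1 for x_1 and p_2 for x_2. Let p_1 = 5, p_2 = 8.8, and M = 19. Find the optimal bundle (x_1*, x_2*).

Perfect substitutes: compare marginal utility per dollar. 2/p_1 vs 2/p_2 → 0.4 vs 0.2273.
x_1 gives more utility per dollar, so spend all income on x_1: x_1* = M/p_1, x_2* = 0.
Numerically: x_1* = 3.8, x_2* = 0.

x_1* = 3.8, x_2* = 0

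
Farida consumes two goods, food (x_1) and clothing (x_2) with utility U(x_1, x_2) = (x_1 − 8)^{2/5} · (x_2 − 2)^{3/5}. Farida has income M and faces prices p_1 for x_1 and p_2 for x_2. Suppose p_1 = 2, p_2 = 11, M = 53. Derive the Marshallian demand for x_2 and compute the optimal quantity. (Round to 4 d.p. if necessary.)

MRS = (2/3)·(x_2−2)/(x_1−8). Tangency with p_1/p_2 gives x_2−2 = (3/2)·(p_1/p_2)·(x_1−8).
After buying the subsistence bundle (8, 2), a share 0.4 of the remaining income goes to x_1: x_1* = 8 + 0.4·(M − 8p_1 − 2p_2)/p_1.
Discretionary income = 53 − 8·2 − 2·11 = 15; x_2* = 2 + 0.6·15/11 = 2.8182.

x_2* = 2.8182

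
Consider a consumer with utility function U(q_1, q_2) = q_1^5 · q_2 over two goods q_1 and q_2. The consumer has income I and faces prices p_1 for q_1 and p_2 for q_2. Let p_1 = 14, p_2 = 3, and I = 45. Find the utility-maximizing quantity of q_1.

Tangency: MRS = 5·q_2/q_1 = p_1/p_2.
So 5·p_2·q_2 = p_1·q_1; combined with the budget, a share 5/6 of income goes to q_1.
Demand: q_1*(p_1,p_2,I) = 5/6·I/p_1 and q_2* = 1/6·I/p_2.
At p_1=14, p_2=3, I=45: q_1* = 5/6·45/14 = 2.6786.

q_1* = 2.6786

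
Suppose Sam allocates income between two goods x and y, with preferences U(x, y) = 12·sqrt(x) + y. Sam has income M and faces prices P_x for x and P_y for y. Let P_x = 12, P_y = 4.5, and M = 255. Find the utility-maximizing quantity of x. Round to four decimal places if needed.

Set MRS = P_x/P_y: 6·x^(−1/2) = P_x/P_y.
Solve: √x = 6·P_y/P_x, so x*(P_x,P_y) = (6·P_y/P_x)², and y* = (M − P_x·x*)/P_y.
Plugging in: x* = (6·4.5/12)² = 5.0625.

x* = 5.0625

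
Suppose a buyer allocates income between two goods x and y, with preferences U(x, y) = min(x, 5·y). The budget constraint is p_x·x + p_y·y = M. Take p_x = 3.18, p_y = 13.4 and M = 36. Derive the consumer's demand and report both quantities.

With perfect complements, no substitution: consume in ratio x:y = 5:1.
Budget: p_x·x + p_y·(1/5)·x = M, so (5·p_x + p_y)·x = 5·M.
Demand: x*(p_x,p_y,M) = 5·M/(5·p_x + p_y), y* = M/(5·p_x + p_y).
Here 5·3.18 + 13.4 = 29.3, giving x* = 6.1433 and y* = 1.2287.

x* = 6.1433, y* = 1.2287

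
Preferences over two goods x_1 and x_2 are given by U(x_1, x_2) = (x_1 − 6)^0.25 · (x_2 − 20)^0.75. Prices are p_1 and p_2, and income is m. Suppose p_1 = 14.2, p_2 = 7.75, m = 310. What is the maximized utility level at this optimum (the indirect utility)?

V = 4.4115

MRS = (1/3)·(x_2−20)/(x_1−6). Tangency with p_1/p_2 gives x_2−20 = 3·(p_1/p_2)·(x_1−6).
After buying the subsistence bundle (6, 20), a share 0.25 of the remaining income goes to x_1: x_1* = 6 + 0.25·(m − 6p_1 − 20p_2)/p_1.
Discretionary income = 310 − 6·14.2 − 20·7.75 = 69.8; x_1* = 6 + 0.25·69.8/14.2 = 7.2289; x_2* = 20 + 0.75·69.8/7.75 = 26.7548.
Utility at the optimum: U(7.2289, 26.7548) = 4.4115.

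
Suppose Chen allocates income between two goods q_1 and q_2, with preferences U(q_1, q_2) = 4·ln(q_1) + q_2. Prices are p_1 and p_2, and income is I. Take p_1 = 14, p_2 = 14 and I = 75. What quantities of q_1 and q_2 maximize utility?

q_1* = 4, q_2* = 1.3571

Set MRS = p_1/p_2: (4/q_1)/1 = p_1/p_2.
So q_1*(p_1,p_2) = 4·p_2/p_1, independent of income; and q_2* = (I − 4·p_2)/p_2.
At the given prices: q_1* = 4·14/14 = 4, and q_2* = 1.3571.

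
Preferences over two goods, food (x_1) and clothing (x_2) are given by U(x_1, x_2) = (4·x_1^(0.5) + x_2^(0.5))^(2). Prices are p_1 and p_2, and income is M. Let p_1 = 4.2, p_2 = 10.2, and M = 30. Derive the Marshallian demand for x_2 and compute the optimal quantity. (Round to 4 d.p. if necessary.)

x_2* = 0.0738

From the CES first-order condition, 4·(x_2/x_1)^(0.5) = p_1/p_2.
Solve for the ratio: x_2/x_1 = [(1/4)·p_1/p_2]^(2).
With the ratio pinned down, the budget gives x_1* = M/(p_1 + p_2·(x_2/x_1)) and x_2* = (x_2/x_1)·x_1*.
Numerically x_2/x_1 = 0.010597, so x_1* = 30/(4.2 + 10.2·0.010597) = 6.9636 and x_2* = 0.010597·6.9636 = 0.0738.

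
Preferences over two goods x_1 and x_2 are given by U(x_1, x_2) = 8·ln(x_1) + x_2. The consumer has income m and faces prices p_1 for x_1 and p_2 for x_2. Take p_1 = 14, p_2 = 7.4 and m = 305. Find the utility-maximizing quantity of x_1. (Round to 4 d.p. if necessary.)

Set MRS = p_1/p_2: (8/x_1)/1 = p_1/p_2.
So x_1*(p_1,p_2) = 8·p_2/p_1, independent of income; and x_2* = (m − 8·p_2)/p_2.
At the given prices: x_1* = 8·7.4/14 = 4.2286.

x_1* = 4.2286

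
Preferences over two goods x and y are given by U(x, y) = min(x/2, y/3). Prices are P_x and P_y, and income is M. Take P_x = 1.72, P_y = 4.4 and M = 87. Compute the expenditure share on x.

share on x = 0.2067

Demand: x*(P_x,P_y,M) = 2·M/(2·P_x + 3·P_y), y* = 3·M/(2·P_x + 3·P_y).
Here 2·1.72 + 3·4.4 = 16.64, giving x* = 10.4567 and y* = 15.6851.
Expenditure on x: 1.72·10.4567 = 17.9856; share = 0.2067.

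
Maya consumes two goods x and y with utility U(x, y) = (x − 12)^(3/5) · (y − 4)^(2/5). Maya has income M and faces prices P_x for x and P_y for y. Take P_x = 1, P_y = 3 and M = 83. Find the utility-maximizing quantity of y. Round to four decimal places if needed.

MRS = (3/2)·(y−4)/(x−12). Tangency with P_x/P_y gives y−4 = (2/3)·(P_x/P_y)·(x−12).
After buying the subsistence bundle (12, 4), a share 0.6 of the remaining income goes to x: x* = 12 + 0.6·(M − 12P_x − 4P_y)/P_x.
Discretionary income = 83 − 12·1 − 4·3 = 59; y* = 4 + 0.4·59/3 = 11.8667.

y* = 11.8667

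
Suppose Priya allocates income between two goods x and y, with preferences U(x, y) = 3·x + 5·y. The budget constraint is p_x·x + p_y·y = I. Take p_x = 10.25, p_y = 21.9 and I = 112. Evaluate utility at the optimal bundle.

Linear utility — the consumer picks whichever good has higher MU/price: 3/10.25 = 0.2927 vs 5/21.9 = 0.2283.
x gives more utility per dollar, so spend all income on x: x* = I/p_x, y* = 0.
Numerically: x* = 10.9268, y* = 0.
Utility at the optimum: U(10.9268, 0) = 32.7805.

V = 32.7805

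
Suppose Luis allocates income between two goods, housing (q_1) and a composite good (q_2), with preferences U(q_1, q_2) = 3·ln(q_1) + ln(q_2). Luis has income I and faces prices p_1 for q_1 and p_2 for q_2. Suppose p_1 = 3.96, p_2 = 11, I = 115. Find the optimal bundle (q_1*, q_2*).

q_1* = 21.7803, q_2* = 2.6136

Demand: q_1*(p_1,p_2,I) = 0.75·I/p_1 and q_2* = 0.25·I/p_2.
At p_1=3.96, p_2=11, I=115: q_1* = 0.75·115/3.96 = 21.7803, q_2* = 2.6136.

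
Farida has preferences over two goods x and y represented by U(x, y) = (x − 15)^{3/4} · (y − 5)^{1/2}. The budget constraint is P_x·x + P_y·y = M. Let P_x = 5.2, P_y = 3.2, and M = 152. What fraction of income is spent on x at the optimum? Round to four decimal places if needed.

share on x = 0.7421

Discretionary income = 152 − 15·5.2 − 5·3.2 = 58; x* = 15 + 0.6·58/5.2 = 21.6923; y* = 5 + 0.4·58/3.2 = 12.25.
Expenditure on x: 5.2·21.6923 = 112.8; share = 0.7421.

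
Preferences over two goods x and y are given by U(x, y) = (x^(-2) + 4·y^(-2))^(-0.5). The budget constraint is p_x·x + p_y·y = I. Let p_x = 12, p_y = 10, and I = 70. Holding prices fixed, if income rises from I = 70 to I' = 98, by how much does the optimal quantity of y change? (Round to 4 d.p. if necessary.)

Δy* = 1.6361

From the CES first-order condition, (1/4)·(y/x)^(3) = p_x/p_y.
Solve for the ratio: y/x = [4·p_x/p_y]^(1/3).
With the ratio pinned down, the budget gives x* = I/(p_x + p_y·(y/x)) and y* = (y/x)·x*.
Numerically y/x = 1.686865, so x* = 70/(12 + 10·1.686865) = 2.4248 and y* = 1.686865·2.4248 = 4.0903.
At I' = 98: y* = 5.7264. Change: 5.7264 − 4.0903 = 1.6361.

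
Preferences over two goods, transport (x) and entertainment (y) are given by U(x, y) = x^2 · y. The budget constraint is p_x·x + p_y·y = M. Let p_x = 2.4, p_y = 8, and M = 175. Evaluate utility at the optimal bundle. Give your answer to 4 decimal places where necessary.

Demand: x*(p_x,p_y,M) = 2/3·M/p_x and y* = 1/3·M/p_y.
At p_x=2.4, p_y=8, M=175: x* = 2/3·175/2.4 = 48.6111, y* = 7.2917.
Utility at the optimum: U(48.6111, 7.2917) = 17230.5009.

V = 17230.5009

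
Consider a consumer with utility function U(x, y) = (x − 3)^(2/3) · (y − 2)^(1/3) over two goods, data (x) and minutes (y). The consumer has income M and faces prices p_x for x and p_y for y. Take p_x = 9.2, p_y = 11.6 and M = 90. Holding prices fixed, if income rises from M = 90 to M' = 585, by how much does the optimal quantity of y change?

Δy* = 14.2241

This is Cobb-Douglas in (x−3, y−2): tangency gives 2/3·p_y·(y−2) = 1/3·p_x·(x−3).
After buying the subsistence bundle (3, 2), a share 2/3 of the remaining income goes to x: x* = 3 + 2/3·(M − 3p_x − 2p_y)/p_x.
Discretionary income = 90 − 3·9.2 − 2·11.6 = 39.2; y* = 2 + 1/3·39.2/11.6 = 3.1264.
At M' = 585: y* = 17.3506. Change: 17.3506 − 3.1264 = 14.2241.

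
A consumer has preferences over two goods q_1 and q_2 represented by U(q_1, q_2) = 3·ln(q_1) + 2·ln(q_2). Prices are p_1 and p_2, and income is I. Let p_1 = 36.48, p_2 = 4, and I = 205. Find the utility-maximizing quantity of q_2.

The MRS is (3/2)·q_2/q_1. Set MRS = p_1/p_2.
Rearranging, p_2·q_2 = (2/3)·p_1·q_1. Substituting into the budget gives p_1·q_1·(1 + (2/3)) = I.
Demand: q_1*(p_1,p_2,I) = 0.6·I/p_1 and q_2* = 0.4·I/p_2.
At p_1=36.48, p_2=4, I=205: q_2* = 0.4·205/4 = 20.5.

q_2* = 20.5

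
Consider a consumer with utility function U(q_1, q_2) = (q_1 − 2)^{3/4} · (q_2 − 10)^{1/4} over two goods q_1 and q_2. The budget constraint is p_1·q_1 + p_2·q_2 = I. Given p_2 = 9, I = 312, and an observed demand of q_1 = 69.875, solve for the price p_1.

Let q_1' = q_1−2, q_2' = q_2−10. MRS = 3·q_2'/q_1' = p_1/p_2.
After buying the subsistence bundle (2, 10), a share 0.75 of the remaining income goes to q_1: q_1* = 2 + 0.75·(I − 2p_1 − 10p_2)/p_1.
Set q_1* = 69.875 in the demand function and solve for p_1: p_1 = 2.4.

p_1 = 2.4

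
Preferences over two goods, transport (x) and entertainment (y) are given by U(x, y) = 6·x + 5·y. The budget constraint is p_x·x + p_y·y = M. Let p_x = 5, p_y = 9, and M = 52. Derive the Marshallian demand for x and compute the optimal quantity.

x gives more utility per dollar, so spend all income on x: x* = M/p_x, y* = 0.
Numerically: x* = 10.4, y* = 0.

x* = 10.4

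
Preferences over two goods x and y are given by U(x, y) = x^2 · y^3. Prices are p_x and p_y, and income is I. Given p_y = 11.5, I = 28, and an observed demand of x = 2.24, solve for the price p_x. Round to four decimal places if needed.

p_x = 5

The MRS is (2/3)·y/x. Set MRS = p_x/p_y.
So 2·p_y·y = 3·p_x·x; combined with the budget, a share 0.4 of income goes to x.
Demand: x*(p_x,p_y,I) = 0.4·I/p_x and y* = 0.6·I/p_y.
Set x* = 2.24 in the demand function and solve for p_x: p_x = 5.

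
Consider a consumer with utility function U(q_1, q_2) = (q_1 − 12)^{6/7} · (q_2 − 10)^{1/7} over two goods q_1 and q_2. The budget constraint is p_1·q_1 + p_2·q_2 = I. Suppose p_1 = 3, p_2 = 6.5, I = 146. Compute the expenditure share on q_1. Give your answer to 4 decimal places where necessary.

share on q_1 = 0.5108

MRS = 6·(q_2−10)/(q_1−12). Tangency with p_1/p_2 gives q_2−10 = (1/6)·(p_1/p_2)·(q_1−12).
After buying the subsistence bundle (12, 10), a share 6/7 of the remaining income goes to q_1: q_1* = 12 + 6/7·(I − 12p_1 − 10p_2)/p_1.
Discretionary income = 146 − 12·3 − 10·6.5 = 45; q_1* = 12 + 6/7·45/3 = 24.8571; q_2* = 10 + 1/7·45/6.5 = 10.989.
Expenditure on q_1: 3·24.8571 = 74.5714; share = 0.5108.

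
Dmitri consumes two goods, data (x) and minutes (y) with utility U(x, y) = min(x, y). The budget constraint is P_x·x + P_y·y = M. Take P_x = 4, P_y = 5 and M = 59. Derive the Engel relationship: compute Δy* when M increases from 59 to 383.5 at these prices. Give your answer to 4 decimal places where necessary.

Demand: x*(P_x,P_y,M) = M/(P_x + P_y), y* = M/(P_x + P_y).
Here 4 + 5 = 9, giving y* = 6.5556.
At M' = 383.5: y* = 42.6111. Change: 42.6111 − 6.5556 = 36.0556.

Δy* = 36.0556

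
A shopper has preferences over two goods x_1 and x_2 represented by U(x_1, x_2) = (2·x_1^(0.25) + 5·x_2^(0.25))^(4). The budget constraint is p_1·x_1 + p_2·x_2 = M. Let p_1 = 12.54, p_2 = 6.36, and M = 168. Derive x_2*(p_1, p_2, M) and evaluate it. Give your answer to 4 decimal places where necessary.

x_2* = 21.3881

With the ratio pinned down, the budget gives x_1* = M/(p_1 + p_2·(x_2/x_1)) and x_2* = (x_2/x_1)·x_1*.
Numerically x_2/x_1 = 8.388943, so x_1* = 168/(12.54 + 6.36·8.388943) = 2.5496 and x_2* = 8.388943·2.5496 = 21.3881.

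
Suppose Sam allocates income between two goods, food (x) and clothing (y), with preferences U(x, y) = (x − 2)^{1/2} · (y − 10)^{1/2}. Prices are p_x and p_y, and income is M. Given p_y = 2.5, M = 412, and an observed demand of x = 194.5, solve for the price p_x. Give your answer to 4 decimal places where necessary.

MRS = (y−10)/(x−2). Tangency with p_x/p_y gives y−10 = (p_x/p_y)·(x−2).
After buying the subsistence bundle (2, 10), a share 0.5 of the remaining income goes to x: x* = 2 + 0.5·(M − 2p_x − 10p_y)/p_x.
Set x* = 194.5 in the demand function and solve for p_x: p_x = 1.

p_x = 1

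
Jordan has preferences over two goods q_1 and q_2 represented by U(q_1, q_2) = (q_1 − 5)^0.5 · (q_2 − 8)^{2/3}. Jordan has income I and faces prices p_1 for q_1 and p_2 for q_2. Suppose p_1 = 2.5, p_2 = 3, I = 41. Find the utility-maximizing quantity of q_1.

This is Cobb-Douglas in (q_1−5, q_2−8): tangency gives 0.5·p_2·(q_2−8) = 2/3·p_1·(q_1−5).
After buying the subsistence bundle (5, 8), a share 3/7 of the remaining income goes to q_1: q_1* = 5 + 3/7·(I − 5p_1 − 8p_2)/p_1.
Discretionary income = 41 − 5·2.5 − 8·3 = 4.5; q_1* = 5 + 3/7·4.5/2.5 = 5.7714.

q_1* = 5.7714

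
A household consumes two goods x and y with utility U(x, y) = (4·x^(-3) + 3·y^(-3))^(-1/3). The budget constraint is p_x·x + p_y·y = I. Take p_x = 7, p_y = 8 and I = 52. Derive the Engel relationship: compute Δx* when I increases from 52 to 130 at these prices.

Δx* = 5.4928

From the CES first-order condition, (4/3)·(y/x)^(4) = p_x/p_y.
Solve for the ratio: y/x = [(3/4)·p_x/p_y]^(0.25).
Substitute y = (y/x)·x into the budget: x* = I/(p_x + p_y·(y/x)).
Numerically y/x = 0.900051, so x* = 52/(7 + 8·0.900051) = 3.6619.
At I' = 130: x* = 9.1547. Change: 9.1547 − 3.6619 = 5.4928.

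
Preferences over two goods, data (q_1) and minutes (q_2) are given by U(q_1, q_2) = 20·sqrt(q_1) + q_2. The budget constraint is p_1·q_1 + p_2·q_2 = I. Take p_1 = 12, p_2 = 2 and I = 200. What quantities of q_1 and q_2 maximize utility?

Set MRS = p_1/p_2: 10·q_1^(−1/2) = p_1/p_2.
Solve: √q_1 = 10·p_2/p_1, so q_1*(p_1,p_2) = (10·p_2/p_1)², and q_2* = (I − p_1·q_1*)/p_2.
Plugging in: q_1* = (10·2/12)² = 2.7778, q_2* = 83.3333.

q_1* = 2.7778, q_2* = 83.3333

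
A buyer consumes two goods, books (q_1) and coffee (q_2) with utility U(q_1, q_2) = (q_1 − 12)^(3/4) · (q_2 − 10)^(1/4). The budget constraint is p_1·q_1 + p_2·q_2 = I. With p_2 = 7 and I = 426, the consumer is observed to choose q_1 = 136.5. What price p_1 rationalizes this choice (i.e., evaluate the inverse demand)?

p_1 = 2

This is Cobb-Douglas in (q_1−12, q_2−10): tangency gives 0.75·p_2·(q_2−10) = 0.25·p_1·(q_1−12).
Substituting into the budget: q_1* = 12 + 0.75·(I − 12·p_1 − 10·p_2)/p_1, and q_2* = 10 + 0.25·(…)/p_2.
Set q_1* = 136.5 in the demand function and solve for p_1: p_1 = 2.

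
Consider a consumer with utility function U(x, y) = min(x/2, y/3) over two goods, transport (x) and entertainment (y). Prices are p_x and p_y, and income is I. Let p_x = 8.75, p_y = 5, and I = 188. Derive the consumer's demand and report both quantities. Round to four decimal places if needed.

Leontief preferences: the optimum is at the kink where x/2 = y/3, i.e. y = (3/2)·x.
Budget: p_x·x + p_y·(3/2)·x = I, so (2·p_x + 3·p_y)·x = 2·I.
Demand: x*(p_x,p_y,I) = 2·I/(2·p_x + 3·p_y), y* = 3·I/(2·p_x + 3·p_y).
Here 2·8.75 + 3·5 = 32.5, giving x* = 11.5692 and y* = 17.3538.

x* = 11.5692, y* = 17.3538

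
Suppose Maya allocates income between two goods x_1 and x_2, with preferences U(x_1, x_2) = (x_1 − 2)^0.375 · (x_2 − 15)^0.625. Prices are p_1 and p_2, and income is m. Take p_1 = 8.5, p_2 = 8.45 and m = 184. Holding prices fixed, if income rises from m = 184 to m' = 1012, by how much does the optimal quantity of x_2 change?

Δx_2* = 61.2426

This is Cobb-Douglas in (x_1−2, x_2−15): tangency gives 0.375·p_2·(x_2−15) = 0.625·p_1·(x_1−2).
Substituting into the budget: x_1* = 2 + 0.375·(m − 2·p_1 − 15·p_2)/p_1, and x_2* = 15 + 0.625·(…)/p_2.
Discretionary income = 184 − 2·8.5 − 15·8.45 = 40.25; x_2* = 15 + 0.625·40.25/8.45 = 17.9771.
At m' = 1012: x_2* = 79.2197. Change: 79.2197 − 17.9771 = 61.2426.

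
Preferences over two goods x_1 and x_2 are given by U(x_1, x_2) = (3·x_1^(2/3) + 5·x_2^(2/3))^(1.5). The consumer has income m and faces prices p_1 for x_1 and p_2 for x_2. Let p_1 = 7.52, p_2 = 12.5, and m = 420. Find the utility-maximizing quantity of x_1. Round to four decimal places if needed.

From the CES first-order condition, (3/5)·(x_2/x_1)^(1/3) = p_1/p_2.
Hence x_2/x_1 = ((5/3)·p_1/p_2)^(1/(1/3)), i.e. raised to the 3 power.
With the ratio pinned down, the budget gives x_1* = m/(p_1 + p_2·(x_2/x_1)) and x_2* = (x_2/x_1)·x_1*.
Numerically x_2/x_1 = 1.008021, so x_1* = 420/(7.52 + 12.5·1.008021) = 20.8745.

x_1* = 20.8745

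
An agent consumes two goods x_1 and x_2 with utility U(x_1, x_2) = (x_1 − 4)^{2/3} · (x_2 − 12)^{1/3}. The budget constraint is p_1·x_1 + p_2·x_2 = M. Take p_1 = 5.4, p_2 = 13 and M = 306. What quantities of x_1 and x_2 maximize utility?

x_1* = 19.8519, x_2* = 15.2923

This is Cobb-Douglas in (x_1−4, x_2−12): tangency gives 2/3·p_2·(x_2−12) = 1/3·p_1·(x_1−4).
After buying the subsistence bundle (4, 12), a share 2/3 of the remaining income goes to x_1: x_1* = 4 + 2/3·(M − 4p_1 − 12p_2)/p_1.
Discretionary income = 306 − 4·5.4 − 12·13 = 128.4; x_1* = 4 + 2/3·128.4/5.4 = 19.8519; x_2* = 12 + 1/3·128.4/13 = 15.2923.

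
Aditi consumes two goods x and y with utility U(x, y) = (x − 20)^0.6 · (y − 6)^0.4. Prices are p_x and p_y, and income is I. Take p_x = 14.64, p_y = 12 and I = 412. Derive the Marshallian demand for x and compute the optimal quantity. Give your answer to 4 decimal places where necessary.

x* = 21.9344

This is Cobb-Douglas in (x−20, y−6): tangency gives 0.6·p_y·(y−6) = 0.4·p_x·(x−20).
After buying the subsistence bundle (20, 6), a share 0.6 of the remaining income goes to x: x* = 20 + 0.6·(I − 20p_x − 6p_y)/p_x.
Discretionary income = 412 − 20·14.64 − 6·12 = 47.2; x* = 20 + 0.6·47.2/14.64 = 21.9344.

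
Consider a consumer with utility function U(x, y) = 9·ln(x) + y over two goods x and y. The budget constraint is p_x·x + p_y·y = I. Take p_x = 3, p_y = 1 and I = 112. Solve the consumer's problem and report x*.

Set MRS = p_x/p_y: (9/x)/1 = p_x/p_y.
So x*(p_x,p_y) = 9·p_y/p_x, independent of income; and y* = (I − 9·p_y)/p_y.
At the given prices: x* = 9·1/3 = 3.

x* = 3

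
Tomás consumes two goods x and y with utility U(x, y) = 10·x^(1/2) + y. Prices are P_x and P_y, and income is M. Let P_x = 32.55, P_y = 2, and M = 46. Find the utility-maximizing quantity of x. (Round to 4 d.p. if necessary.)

x* = 0.0944

Set MRS = P_x/P_y: 5·x^(−1/2) = P_x/P_y.
Thus x* = (5·P_y/P_x)² — independent of M — with the rest of income spent on y.
Plugging in: x* = (5·2/32.55)² = 0.0944.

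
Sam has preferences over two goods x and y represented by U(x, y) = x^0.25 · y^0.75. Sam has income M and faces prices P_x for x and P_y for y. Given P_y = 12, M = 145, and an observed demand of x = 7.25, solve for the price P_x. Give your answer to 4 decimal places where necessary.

The MRS is (1/3)·y/x. Set MRS = P_x/P_y.
Rearranging, P_y·y = 3·P_x·x. Substituting into the budget gives P_x·x·(1 + 3) = M.
Demand: x*(P_x,P_y,M) = 0.25·M/P_x and y* = 0.75·M/P_y.
Set x* = 7.25 in the demand function and solve for P_x: P_x = 5.

P_x = 5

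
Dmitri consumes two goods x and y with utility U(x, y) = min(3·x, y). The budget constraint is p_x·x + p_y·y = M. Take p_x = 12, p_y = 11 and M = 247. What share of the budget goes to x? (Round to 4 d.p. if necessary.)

share on x = 0.2667

Demand: x*(p_x,p_y,M) = M/(p_x + 3·p_y), y* = 3·M/(p_x + 3·p_y).
Here 12 + 3·11 = 45, giving x* = 5.4889 and y* = 16.4667.
Expenditure on x: 12·5.4889 = 65.8667; share = 0.2667.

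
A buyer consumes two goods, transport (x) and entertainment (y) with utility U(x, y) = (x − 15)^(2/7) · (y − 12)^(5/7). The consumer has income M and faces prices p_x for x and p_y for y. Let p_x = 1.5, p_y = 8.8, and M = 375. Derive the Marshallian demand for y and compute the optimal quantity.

y* = 32.0406

This is Cobb-Douglas in (x−15, y−12): tangency gives 2/7·p_y·(y−12) = 5/7·p_x·(x−15).
Substituting into the budget: x* = 15 + 2/7·(M − 15·p_x − 12·p_y)/p_x, and y* = 12 + 5/7·(…)/p_y.
Discretionary income = 375 − 15·1.5 − 12·8.8 = 246.9; y* = 12 + 5/7·246.9/8.8 = 32.0406.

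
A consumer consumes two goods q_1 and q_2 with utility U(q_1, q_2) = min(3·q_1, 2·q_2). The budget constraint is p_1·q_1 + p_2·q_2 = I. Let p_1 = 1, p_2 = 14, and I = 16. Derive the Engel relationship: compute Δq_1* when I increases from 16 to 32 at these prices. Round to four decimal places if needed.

Leontief preferences: the optimum is at the kink where q_1/2 = q_2/3, i.e. q_2 = (3/2)·q_1.
Budget: p_1·q_1 + p_2·(3/2)·q_1 = I, so (2·p_1 + 3·p_2)·q_1 = 2·I.
Demand: q_1*(p_1,p_2,I) = 2·I/(2·p_1 + 3·p_2), q_2* = 3·I/(2·p_1 + 3·p_2).
Here 2·1 + 3·14 = 44, giving q_1* = 0.7273.
At I' = 32: q_1* = 1.4545. Change: 1.4545 − 0.7273 = 0.7273.

Δq_1* = 0.7273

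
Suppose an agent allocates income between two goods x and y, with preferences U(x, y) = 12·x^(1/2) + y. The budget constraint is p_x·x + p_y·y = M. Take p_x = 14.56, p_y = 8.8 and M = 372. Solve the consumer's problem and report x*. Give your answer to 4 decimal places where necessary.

Set MRS = p_x/p_y: 6·x^(−1/2) = p_x/p_y.
Thus x* = (6·p_y/p_x)² — independent of M — with the rest of income spent on y.
Plugging in: x* = (6·8.8/14.56)² = 13.1506.

x* = 13.1506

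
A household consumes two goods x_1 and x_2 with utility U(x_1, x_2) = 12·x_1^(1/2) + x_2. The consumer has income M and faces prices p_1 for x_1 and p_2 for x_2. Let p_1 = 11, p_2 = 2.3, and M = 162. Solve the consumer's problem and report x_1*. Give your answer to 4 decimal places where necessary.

x_1* = 1.5739

Set MRS = p_1/p_2: 6·x_1^(−1/2) = p_1/p_2.
Thus x_1* = (6·p_2/p_1)² — independent of M — with the rest of income spent on x_2.
Plugging in: x_1* = (6·2.3/11)² = 1.5739.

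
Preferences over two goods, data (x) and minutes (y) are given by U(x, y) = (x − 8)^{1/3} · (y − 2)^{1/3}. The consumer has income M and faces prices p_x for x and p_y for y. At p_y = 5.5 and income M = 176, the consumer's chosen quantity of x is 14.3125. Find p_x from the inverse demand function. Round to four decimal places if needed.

p_x = 8

This is Cobb-Douglas in (x−8, y−2): tangency gives 1/3·p_y·(y−2) = 1/3·p_x·(x−8).
After buying the subsistence bundle (8, 2), a share 0.5 of the remaining income goes to x: x* = 8 + 0.5·(M − 8p_x − 2p_y)/p_x.
Set x* = 14.3125 in the demand function and solve for p_x: p_x = 8.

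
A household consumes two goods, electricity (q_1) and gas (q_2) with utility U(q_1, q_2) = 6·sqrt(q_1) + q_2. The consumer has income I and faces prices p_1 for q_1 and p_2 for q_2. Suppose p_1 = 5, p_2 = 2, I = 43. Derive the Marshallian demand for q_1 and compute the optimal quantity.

q_1* = 1.44

Utility is quasi-linear in q_2; the FOC for q_1 is 3/√q_1 = p_1/p_2.
Solve: √q_1 = 3·p_2/p_1, so q_1*(p_1,p_2) = (3·p_2/p_1)², and q_2* = (I − p_1·q_1*)/p_2.
Plugging in: q_1* = (3·2/5)² = 1.44.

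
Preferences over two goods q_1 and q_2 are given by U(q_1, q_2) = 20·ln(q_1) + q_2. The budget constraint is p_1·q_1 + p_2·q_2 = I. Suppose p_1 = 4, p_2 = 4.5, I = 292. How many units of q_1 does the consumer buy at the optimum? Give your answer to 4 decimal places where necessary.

MU_q_1 = 20/q_1, MU_q_2 = 1. Tangency: 20/q_1 = p_1/p_2.
So q_1*(p_1,p_2) = 20·p_2/p_1, independent of income; and q_2* = (I − 20·p_2)/p_2.
At the given prices: q_1* = 20·4.5/4 = 22.5.

q_1* = 22.5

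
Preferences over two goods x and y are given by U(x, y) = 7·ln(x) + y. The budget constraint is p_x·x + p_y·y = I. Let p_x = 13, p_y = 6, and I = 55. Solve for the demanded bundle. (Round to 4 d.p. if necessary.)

Set MRS = p_x/p_y: (7/x)/1 = p_x/p_y.
So x*(p_x,p_y) = 7·p_y/p_x, independent of income; and y* = (I − 7·p_y)/p_y.
At the given prices: x* = 7·6/13 = 3.2308, and y* = 2.1667.

x* = 3.2308, y* = 2.1667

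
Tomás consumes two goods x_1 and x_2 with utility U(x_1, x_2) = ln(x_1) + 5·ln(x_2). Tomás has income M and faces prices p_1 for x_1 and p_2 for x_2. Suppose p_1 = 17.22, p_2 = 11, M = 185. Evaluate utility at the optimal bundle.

MU_x_1/MU_x_2 = (x_2)/(5·x_1); tangency sets this equal to p_1/p_2.
Rearranging, p_2·x_2 = 5·p_1·x_1. Substituting into the budget gives p_1·x_1·(1 + 5) = M.
Demand: x_1*(p_1,p_2,M) = 1/6·M/p_1 and x_2* = 5/6·M/p_2.
At p_1=17.22, p_2=11, M=185: x_1* = 1/6·185/17.22 = 1.7906, x_2* = 14.0152.
Utility at the optimum: U(1.7906, 14.0152) = 13.7832.

V = 13.7832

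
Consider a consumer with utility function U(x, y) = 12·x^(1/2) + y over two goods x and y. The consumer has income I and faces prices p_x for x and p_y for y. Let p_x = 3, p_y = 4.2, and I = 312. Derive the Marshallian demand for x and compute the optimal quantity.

x* = 70.56

Set MRS = p_x/p_y: 6·x^(−1/2) = p_x/p_y.
Thus x* = (6·p_y/p_x)² — independent of I — with the rest of income spent on y.
Plugging in: x* = (6·4.2/3)² = 70.56.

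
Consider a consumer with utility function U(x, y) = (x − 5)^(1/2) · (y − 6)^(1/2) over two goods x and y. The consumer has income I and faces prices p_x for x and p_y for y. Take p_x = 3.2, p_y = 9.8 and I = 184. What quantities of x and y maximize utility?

MRS = (y−6)/(x−5). Tangency with p_x/p_y gives y−6 = (p_x/p_y)·(x−5).
After buying the subsistence bundle (5, 6), a share 0.5 of the remaining income goes to x: x* = 5 + 0.5·(I − 5p_x − 6p_y)/p_x.
Discretionary income = 184 − 5·3.2 − 6·9.8 = 109.2; x* = 5 + 0.5·109.2/3.2 = 22.0625; y* = 6 + 0.5·109.2/9.8 = 11.5714.

x* = 22.0625, y* = 11.5714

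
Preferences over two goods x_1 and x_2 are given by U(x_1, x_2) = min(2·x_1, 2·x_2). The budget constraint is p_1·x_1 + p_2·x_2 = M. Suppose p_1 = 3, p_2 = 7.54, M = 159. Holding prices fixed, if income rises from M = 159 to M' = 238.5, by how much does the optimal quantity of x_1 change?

Here 2·3 + 2·7.54 = 21.08, giving x_1* = 15.0854.
At M' = 238.5: x_1* = 22.6281. Change: 22.6281 − 15.0854 = 7.5427.

Δx_1* = 7.5427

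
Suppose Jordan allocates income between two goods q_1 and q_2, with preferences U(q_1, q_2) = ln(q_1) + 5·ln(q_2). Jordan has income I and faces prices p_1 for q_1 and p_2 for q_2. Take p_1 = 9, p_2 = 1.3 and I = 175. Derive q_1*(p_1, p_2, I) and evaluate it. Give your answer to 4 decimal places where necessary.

The MRS is (1/5)·q_2/q_1. Set MRS = p_1/p_2.
Rearranging, p_2·q_2 = 5·p_1·q_1. Substituting into the budget gives p_1·q_1·(1 + 5) = I.
Demand: q_1*(p_1,p_2,I) = 1/6·I/p_1 and q_2* = 5/6·I/p_2.
At p_1=9, p_2=1.3, I=175: q_1* = 1/6·175/9 = 3.2407.

q_1* = 3.2407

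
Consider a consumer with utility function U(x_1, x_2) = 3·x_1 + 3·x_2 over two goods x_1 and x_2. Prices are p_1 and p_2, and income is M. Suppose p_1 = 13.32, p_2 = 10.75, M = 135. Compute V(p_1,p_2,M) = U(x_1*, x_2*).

V = 37.6744

Perfect substitutes: compare marginal utility per dollar. 3/p_1 vs 3/p_2 → 0.2252 vs 0.2791.
x_2 gives more utility per dollar, so spend all income on x_2: x_2* = M/p_2, x_1* = 0.
Numerically: x_1* = 0, x_2* = 12.5581.
Utility at the optimum: U(0, 12.5581) = 37.6744.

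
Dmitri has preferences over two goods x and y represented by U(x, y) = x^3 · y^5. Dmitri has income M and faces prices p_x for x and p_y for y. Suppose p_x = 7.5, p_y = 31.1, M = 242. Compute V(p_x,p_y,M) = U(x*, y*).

V = 4819822.9184

The MRS is (3/5)·y/x. Set MRS = p_x/p_y.
Rearranging, p_y·y = (5/3)·p_x·x. Substituting into the budget gives p_x·x·(1 + (5/3)) = M.
Demand: x*(p_x,p_y,M) = 0.375·M/p_x and y* = 0.625·M/p_y.
At p_x=7.5, p_y=31.1, M=242: x* = 0.375·242/7.5 = 12.1, y* = 4.8633.
Utility at the optimum: U(12.1, 4.8633) = 4819822.9184.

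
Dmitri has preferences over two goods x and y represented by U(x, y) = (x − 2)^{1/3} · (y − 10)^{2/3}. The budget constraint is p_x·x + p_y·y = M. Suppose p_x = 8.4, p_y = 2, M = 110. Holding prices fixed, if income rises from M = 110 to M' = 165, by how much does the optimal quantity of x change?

Δx* = 2.1825

Discretionary income = 110 − 2·8.4 − 10·2 = 73.2; x* = 2 + 1/3·73.2/8.4 = 4.9048.
At M' = 165: x* = 7.0873. Change: 7.0873 − 4.9048 = 2.1825.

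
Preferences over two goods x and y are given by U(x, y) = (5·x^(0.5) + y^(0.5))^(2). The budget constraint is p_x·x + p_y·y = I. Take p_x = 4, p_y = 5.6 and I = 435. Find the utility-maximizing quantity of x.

From the CES first-order condition, 5·(y/x)^(0.5) = p_x/p_y.
Hence y/x = ((1/5)·p_x/p_y)^(1/(0.5)), i.e. raised to the 2 power.
Substitute y = (y/x)·x into the budget: x* = I/(p_x + p_y·(y/x)).
Numerically y/x = 0.020408, so x* = 435/(4 + 5.6·0.020408) = 105.7292.

x* = 105.7292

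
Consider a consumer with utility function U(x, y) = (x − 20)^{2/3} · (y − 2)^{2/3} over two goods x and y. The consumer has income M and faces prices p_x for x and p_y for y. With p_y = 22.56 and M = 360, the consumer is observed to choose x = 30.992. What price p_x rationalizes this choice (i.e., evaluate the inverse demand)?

Let x' = x−20, y' = y−2. MRS = y'/x' = p_x/p_y.
Substituting into the budget: x* = 20 + 0.5·(M − 20·p_x − 2·p_y)/p_x, and y* = 2 + 0.5·(…)/p_y.
Set x* = 30.992 in the demand function and solve for p_x: p_x = 7.5.

p_x = 7.5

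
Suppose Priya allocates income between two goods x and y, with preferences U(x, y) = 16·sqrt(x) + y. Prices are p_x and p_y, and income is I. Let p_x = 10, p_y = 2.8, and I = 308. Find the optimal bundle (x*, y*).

MU_x = 8/√x, MU_y = 1. Tangency: 8/√x = p_x/p_y.
Thus x* = (8·p_y/p_x)² — independent of I — with the rest of income spent on y.
Plugging in: x* = (8·2.8/10)² = 5.0176, y* = 92.08.

x* = 5.0176, y* = 92.08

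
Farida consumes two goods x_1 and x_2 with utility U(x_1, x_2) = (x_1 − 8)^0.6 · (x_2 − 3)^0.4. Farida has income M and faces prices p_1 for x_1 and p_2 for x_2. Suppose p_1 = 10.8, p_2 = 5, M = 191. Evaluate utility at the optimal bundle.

MRS = (3/2)·(x_2−3)/(x_1−8). Tangency with p_1/p_2 gives x_2−3 = (2/3)·(p_1/p_2)·(x_1−8).
Substituting into the budget: x_1* = 8 + 0.6·(M − 8·p_1 − 3·p_2)/p_1, and x_2* = 3 + 0.4·(…)/p_2.
Discretionary income = 191 − 8·10.8 − 3·5 = 89.6; x_1* = 8 + 0.6·89.6/10.8 = 12.9778; x_2* = 3 + 0.4·89.6/5 = 10.168.
Utility at the optimum: U(12.9778, 10.168) = 5.7594.

V = 5.7594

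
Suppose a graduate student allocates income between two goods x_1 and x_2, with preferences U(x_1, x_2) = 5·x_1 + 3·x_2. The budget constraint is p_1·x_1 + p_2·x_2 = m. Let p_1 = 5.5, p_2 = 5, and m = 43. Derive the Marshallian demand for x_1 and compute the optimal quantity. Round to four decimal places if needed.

Perfect substitutes: compare marginal utility per dollar. 5/p_1 vs 3/p_2 → 0.9091 vs 0.6.
x_1 gives more utility per dollar, so spend all income on x_1: x_1* = m/p_1, x_2* = 0.
Numerically: x_1* = 7.8182, x_2* = 0.

x_1* = 7.8182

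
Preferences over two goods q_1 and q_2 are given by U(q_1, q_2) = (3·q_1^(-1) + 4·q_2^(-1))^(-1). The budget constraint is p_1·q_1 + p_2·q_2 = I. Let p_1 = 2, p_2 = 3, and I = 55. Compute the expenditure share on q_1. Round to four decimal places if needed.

share on q_1 = 0.4142

MU_q_1 ∝ 3·q_1^(-2), MU_q_2 ∝ 4·q_2^(-2), so MRS = (3/4)·(q_2/q_1)^(2) = p_1/p_2.
Hence q_2/q_1 = ((4/3)·p_1/p_2)^(1/(2)), i.e. raised to the 0.5 power.
With the ratio pinned down, the budget gives q_1* = I/(p_1 + p_2·(q_2/q_1)) and q_2* = (q_2/q_1)·q_1*.
Numerically q_2/q_1 = 0.942809, so q_1* = 55/(2 + 3·0.942809) = 11.3909 and q_2* = 0.942809·11.3909 = 10.7394.
Expenditure on q_1: 2·11.3909 = 22.7817; share = 0.4142.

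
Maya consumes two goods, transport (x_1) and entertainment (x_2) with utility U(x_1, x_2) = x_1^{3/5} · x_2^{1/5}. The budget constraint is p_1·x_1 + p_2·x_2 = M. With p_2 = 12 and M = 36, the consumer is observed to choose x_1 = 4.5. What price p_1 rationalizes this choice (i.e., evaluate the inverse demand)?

p_1 = 6

Tangency: MRS = 3·x_2/x_1 = p_1/p_2.
Rearranging, p_2·x_2 = (1/3)·p_1·x_1. Substituting into the budget gives p_1·x_1·(1 + (1/3)) = M.
Demand: x_1*(p_1,p_2,M) = 0.75·M/p_1 and x_2* = 0.25·M/p_2.
Set x_1* = 4.5 in the demand function and solve for p_1: p_1 = 6.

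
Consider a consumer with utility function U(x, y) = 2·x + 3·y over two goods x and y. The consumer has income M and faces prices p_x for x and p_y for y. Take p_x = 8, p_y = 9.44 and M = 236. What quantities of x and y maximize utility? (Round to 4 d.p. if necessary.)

Perfect substitutes: compare marginal utility per dollar. 2/p_x vs 3/p_y → 0.25 vs 0.3178.
y gives more utility per dollar, so spend all income on y: y* = M/p_y, x* = 0.
Numerically: x* = 0, y* = 25.

x* = 0, y* = 25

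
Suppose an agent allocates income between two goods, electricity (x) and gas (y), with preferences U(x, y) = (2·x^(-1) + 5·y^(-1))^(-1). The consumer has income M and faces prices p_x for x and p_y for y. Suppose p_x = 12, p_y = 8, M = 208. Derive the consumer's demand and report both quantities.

From the CES first-order condition, (2/5)·(y/x)^(2) = p_x/p_y.
Solve for the ratio: y/x = [(5/2)·p_x/p_y]^(0.5).
With the ratio pinned down, the budget gives x* = M/(p_x + p_y·(y/x)) and y* = (y/x)·x*.
Numerically y/x = 1.936492, so x* = 208/(12 + 8·1.936492) = 7.5659 and y* = 1.936492·7.5659 = 14.6512.

x* = 7.5659, y* = 14.6512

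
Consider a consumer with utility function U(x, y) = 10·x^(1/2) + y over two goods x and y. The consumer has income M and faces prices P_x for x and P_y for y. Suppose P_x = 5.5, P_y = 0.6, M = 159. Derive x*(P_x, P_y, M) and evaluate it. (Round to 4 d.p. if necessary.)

Set MRS = P_x/P_y: 5·x^(−1/2) = P_x/P_y.
Solve: √x = 5·P_y/P_x, so x*(P_x,P_y) = (5·P_y/P_x)², and y* = (M − P_x·x*)/P_y.
Plugging in: x* = (5·0.6/5.5)² = 0.2975.

x* = 0.2975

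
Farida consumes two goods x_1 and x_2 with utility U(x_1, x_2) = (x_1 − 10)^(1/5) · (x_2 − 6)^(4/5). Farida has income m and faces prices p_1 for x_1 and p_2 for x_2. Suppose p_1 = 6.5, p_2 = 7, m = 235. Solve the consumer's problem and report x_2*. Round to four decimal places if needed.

x_2* = 20.6286

MRS = (1/4)·(x_2−6)/(x_1−10). Tangency with p_1/p_2 gives x_2−6 = 4·(p_1/p_2)·(x_1−10).
After buying the subsistence bundle (10, 6), a share 0.2 of the remaining income goes to x_1: x_1* = 10 + 0.2·(m − 10p_1 − 6p_2)/p_1.
Discretionary income = 235 − 10·6.5 − 6·7 = 128; x_2* = 6 + 0.8·128/7 = 20.6286.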